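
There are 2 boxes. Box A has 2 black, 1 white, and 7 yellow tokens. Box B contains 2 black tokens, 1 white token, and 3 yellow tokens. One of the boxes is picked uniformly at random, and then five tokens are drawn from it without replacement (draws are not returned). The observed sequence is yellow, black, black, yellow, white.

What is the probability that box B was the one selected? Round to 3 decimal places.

0.857

Under each hypothesis, the probability of the observed sequence is: P(data | box A) = (7/10)(2/9)(1/8)(6/7)(1/6) = 1/360; P(data | box B) = (3/6)(2/5)(1/4)(2/3)(1/2) = 1/60.
The prior-weighted likelihoods are 1/2 · 1/360 = 1/720, 1/2 · 1/60 = 1/120; summing to 7/720.
So P(box B | data) = (1/120) / (7/720) = 6/7.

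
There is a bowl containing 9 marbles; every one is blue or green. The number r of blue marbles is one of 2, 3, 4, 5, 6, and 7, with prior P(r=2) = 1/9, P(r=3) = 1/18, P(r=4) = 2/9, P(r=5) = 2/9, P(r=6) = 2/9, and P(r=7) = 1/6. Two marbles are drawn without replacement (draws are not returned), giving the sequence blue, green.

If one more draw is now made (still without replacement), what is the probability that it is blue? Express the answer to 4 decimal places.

0.5518

The likelihood of the observed sequence under each hypothesis: P(data | r = 2) = (2/9)(7/8) = 7/36; P(data | r = 3) = (3/9)(6/8) = 1/4; P(data | r = 4) = (4/9)(5/8) = 5/18; P(data | r = 5) = (5/9)(4/8) = 5/18; P(data | r = 6) = (6/9)(3/8) = 1/4; P(data | r = 7) = (7/9)(2/8) = 7/36.
Multiplying each by its prior: 1/9 · 7/36 = 7/324, 1/18 · 1/4 = 1/72, 2/9 · 5/18 = 5/81, 2/9 · 5/18 = 5/81, 2/9 · 1/4 = 1/18, 1/6 · 7/36 = 7/216; these sum to 20/81.
Dividing through by the total gives posterior P(r = 2 | data) = 7/80, P(r = 3 | data) = 9/160, P(r = 4 | data) = 1/4, P(r = 5 | data) = 1/4, P(r = 6 | data) = 9/40, P(r = 7 | data) = 21/160.
So P(blue next | data) = Σ P(blue next | H) P(H | data) = (1/7)(7/80) + (2/7)(9/160) + (3/7)(1/4) + (4/7)(1/4) + (5/7)(9/40) + (6/7)(21/160) = 309/560.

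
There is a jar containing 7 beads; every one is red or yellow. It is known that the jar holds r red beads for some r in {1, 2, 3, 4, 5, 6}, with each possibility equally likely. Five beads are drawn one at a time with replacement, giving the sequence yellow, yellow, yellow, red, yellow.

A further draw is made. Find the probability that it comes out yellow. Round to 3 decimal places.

The likelihood of the observed sequence under each hypothesis: P(data | r = 1) = (6/7)(6/7)(6/7)(1/7)(6/7) = 0.077111; P(data | r = 2) = (5/7)(5/7)(5/7)(2/7)(5/7) = 0.074374; P(data | r = 3) = (4/7)(4/7)(4/7)(3/7)(4/7) = 0.045695; P(data | r = 4) = (3/7)(3/7)(3/7)(4/7)(3/7) = 0.019278; P(data | r = 5) = (2/7)(2/7)(2/7)(5/7)(2/7) = 0.0047599; P(data | r = 6) = (1/7)(1/7)(1/7)(6/7)(1/7) = 0.00035699.
Multiplying each by its prior: 1/6 · 0.077111 = 0.012852, 1/6 · 0.074374 = 0.012396, 1/6 · 0.045695 = 0.0076159, 1/6 · 0.019278 = 0.0032129, 1/6 · 0.0047599 = 0.00079332, 1/6 · 0.00035699 = 5.9499e-05; summing to 0.036929.
Normalising, the posterior is P(r = 1 | data) = 0.34801, P(r = 2 | data) = 0.33566, P(r = 3 | data) = 0.20623, P(r = 4 | data) = 0.087003, P(r = 5 | data) = 0.021482, P(r = 6 | data) = 0.0016112.
Averaging over the posterior, P(yellow next | data) = (6/7)(0.34801) + (5/7)(0.33566) + (4/7)(0.20623) + (3/7)(0.087003) + (2/7)(0.021482) + (1/7)(0.0016112) = 0.69956.

0.700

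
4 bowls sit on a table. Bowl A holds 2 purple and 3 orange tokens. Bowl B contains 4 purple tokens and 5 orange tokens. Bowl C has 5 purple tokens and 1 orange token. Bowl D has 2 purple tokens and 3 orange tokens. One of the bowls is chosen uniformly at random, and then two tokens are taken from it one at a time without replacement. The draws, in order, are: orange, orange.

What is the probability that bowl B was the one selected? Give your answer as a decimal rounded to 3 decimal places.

0.316

Under each hypothesis, the probability of the observed sequence is: P(data | bowl A) = (3/5)(2/4) = 3/10; P(data | bowl B) = (5/9)(4/8) = 5/18; P(data | bowl C) = (1/6)(0/5) = 0; P(data | bowl D) = (3/5)(2/4) = 3/10.
The prior-weighted likelihoods are 1/4 · 3/10 = 3/40, 1/4 · 5/18 = 5/72, 1/4 · 0 = 0, 1/4 · 3/10 = 3/40; summing to 79/360.
Hence P(bowl B | data) = (5/72) / (79/360) = 25/79.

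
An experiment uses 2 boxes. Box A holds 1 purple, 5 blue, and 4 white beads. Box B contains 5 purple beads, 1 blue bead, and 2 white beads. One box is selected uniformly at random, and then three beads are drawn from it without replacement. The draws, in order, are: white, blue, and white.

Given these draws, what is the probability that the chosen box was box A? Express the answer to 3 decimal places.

0.933

For each hypothesis, P(data | H) works out to: P(data | box A) = (4/10)(5/9)(3/8) = 1/12; P(data | box B) = (2/8)(1/7)(1/6) = 1/168.
Multiplying each by its prior: 1/2 · 1/12 = 1/24, 1/2 · 1/168 = 1/336; with total 5/112.
Hence P(box A | data) = (1/24) / (5/112) = 14/15.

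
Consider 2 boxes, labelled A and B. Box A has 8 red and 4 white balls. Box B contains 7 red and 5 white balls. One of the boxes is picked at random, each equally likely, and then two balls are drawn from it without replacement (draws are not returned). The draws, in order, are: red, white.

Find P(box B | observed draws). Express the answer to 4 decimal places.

0.5224

Compute the likelihood of the observed sequence for each case: P(data | box A) = (8/12)(4/11) = 8/33; P(data | box B) = (7/12)(5/11) = 35/132.
Weighting by the prior gives 1/2 · 8/33 = 4/33, 1/2 · 35/132 = 35/264; with total 67/264.
By Bayes' rule, P(box B | data) = (35/264) / (67/264) = 35/67.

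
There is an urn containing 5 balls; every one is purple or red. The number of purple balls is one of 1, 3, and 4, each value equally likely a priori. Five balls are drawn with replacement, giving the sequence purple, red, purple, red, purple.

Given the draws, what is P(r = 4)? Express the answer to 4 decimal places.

Compute the likelihood of the observed sequence for each case: P(data | r = 1) = (1/5)(4/5)(1/5)(4/5)(1/5) = 0.00512; P(data | r = 3) = (3/5)(2/5)(3/5)(2/5)(3/5) = 0.03456; P(data | r = 4) = (4/5)(1/5)(4/5)(1/5)(4/5) = 0.02048.
The prior-weighted likelihoods are 1/3 · 0.00512 = 0.0017067, 1/3 · 0.03456 = 0.01152, 1/3 · 0.02048 = 0.0068267; summing to 0.020053.
By Bayes' rule, P(r = 4 | data) = (0.0068267) / (0.020053) = 0.34043.

0.3404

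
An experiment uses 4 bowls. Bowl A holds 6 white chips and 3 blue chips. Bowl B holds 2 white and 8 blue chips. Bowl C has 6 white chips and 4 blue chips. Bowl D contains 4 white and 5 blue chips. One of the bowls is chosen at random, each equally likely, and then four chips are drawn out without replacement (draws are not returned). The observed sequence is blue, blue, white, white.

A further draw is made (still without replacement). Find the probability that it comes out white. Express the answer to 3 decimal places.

Compute the likelihood of the observed sequence for each case: P(data | bowl A) = (3/9)(2/8)(6/7)(5/6) = 0.059524; P(data | bowl B) = (8/10)(7/9)(2/8)(1/7) = 0.022222; P(data | bowl C) = (4/10)(3/9)(6/8)(5/7) = 0.071429; P(data | bowl D) = (5/9)(4/8)(4/7)(3/6) = 0.079365.
Multiplying each by its prior: 1/4 · 0.059524 = 0.014881, 1/4 · 0.022222 = 0.0055556, 1/4 · 0.071429 = 0.017857, 1/4 · 0.079365 = 0.019841; summing to 0.058135.
Dividing through by the total gives posterior P(bowl A | data) = 0.25597, P(bowl B | data) = 0.095563, P(bowl C | data) = 0.30717, P(bowl D | data) = 0.3413.
So P(white next | data) = Σ P(white next | H) P(H | data) = (4/5)(0.25597) + (0)(0.095563) + (2/3)(0.30717) + (2/5)(0.3413) = 0.54608.

0.546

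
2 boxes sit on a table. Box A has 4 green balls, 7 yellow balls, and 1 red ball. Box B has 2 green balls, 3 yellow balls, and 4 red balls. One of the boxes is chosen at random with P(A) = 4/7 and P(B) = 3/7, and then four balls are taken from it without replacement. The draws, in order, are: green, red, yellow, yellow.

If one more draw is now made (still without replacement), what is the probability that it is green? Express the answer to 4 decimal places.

The likelihood of the observed sequence under each hypothesis: P(data | box A) = (4/12)(1/11)(7/10)(6/9) = 0.014141; P(data | box B) = (2/9)(4/8)(3/7)(2/6) = 0.015873.
Weighting by the prior gives 4/7 · 0.014141 = 0.0080808, 3/7 · 0.015873 = 0.0068027; with total 0.014884.
The posterior is then P(box A | data) = 0.54294, P(box B | data) = 0.45706.
So P(green next | data) = Σ P(green next | H) P(H | data) = (3/8)(0.54294) + (1/5)(0.45706) = 0.29501.

0.2950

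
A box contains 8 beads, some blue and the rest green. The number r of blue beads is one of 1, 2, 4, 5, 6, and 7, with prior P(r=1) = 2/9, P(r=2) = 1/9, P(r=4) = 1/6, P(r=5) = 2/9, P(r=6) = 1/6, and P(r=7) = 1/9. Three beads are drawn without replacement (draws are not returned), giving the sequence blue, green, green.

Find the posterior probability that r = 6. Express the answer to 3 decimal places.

0.061

Under each hypothesis, the probability of the observed sequence is: P(data | r = 1) = (1/8)(7/7)(6/6) = 1/8; P(data | r = 2) = (2/8)(6/7)(5/6) = 5/28; P(data | r = 4) = (4/8)(4/7)(3/6) = 1/7; P(data | r = 5) = (5/8)(3/7)(2/6) = 5/56; P(data | r = 6) = (6/8)(2/7)(1/6) = 1/28; P(data | r = 7) = (7/8)(1/7)(0/6) = 0.
Multiplying each by its prior: 2/9 · 1/8 = 1/36, 1/9 · 5/28 = 5/252, 1/6 · 1/7 = 1/42, 2/9 · 5/56 = 5/252, 1/6 · 1/28 = 1/168, 1/9 · 0 = 0; summing to 7/72.
By Bayes' rule, P(r = 6 | data) = (1/168) / (7/72) = 3/49.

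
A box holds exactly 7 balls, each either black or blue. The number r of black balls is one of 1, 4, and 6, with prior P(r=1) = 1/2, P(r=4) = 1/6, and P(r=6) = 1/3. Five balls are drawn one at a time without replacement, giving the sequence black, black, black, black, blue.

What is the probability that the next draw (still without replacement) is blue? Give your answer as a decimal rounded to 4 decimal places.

Under each hypothesis, the probability of the observed sequence is: P(data | r = 1) = (1/7)(0/6) = 0; P(data | r = 4) = (4/7)(3/6)(2/5)(1/4)(3/3) = 1/35; P(data | r = 6) = (6/7)(5/6)(4/5)(3/4)(1/3) = 1/7.
The prior-weighted likelihoods are 1/2 · 0 = 0, 1/6 · 1/35 = 1/210, 1/3 · 1/7 = 1/21; summing to 11/210.
Normalising, the posterior is P(r = 1 | data) = 0, P(r = 4 | data) = 1/11, P(r = 6 | data) = 10/11.
The predictive probability is P(blue next | data) = (1)(1/11) + (0)(10/11) = 1/11.

0.0909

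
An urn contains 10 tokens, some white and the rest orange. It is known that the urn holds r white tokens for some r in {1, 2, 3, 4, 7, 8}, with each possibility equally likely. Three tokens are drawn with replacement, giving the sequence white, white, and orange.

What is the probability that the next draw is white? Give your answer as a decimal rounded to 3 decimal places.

Compute the likelihood of the observed sequence for each case: P(data | r = 1) = (1/10)(1/10)(9/10) = 0.009; P(data | r = 2) = (2/10)(2/10)(8/10) = 0.032; P(data | r = 3) = (3/10)(3/10)(7/10) = 0.063; P(data | r = 4) = (4/10)(4/10)(6/10) = 0.096; P(data | r = 7) = (7/10)(7/10)(3/10) = 0.147; P(data | r = 8) = (8/10)(8/10)(2/10) = 0.128.
Multiplying each by its prior: 1/6 · 0.009 = 0.0015, 1/6 · 0.032 = 0.0053333, 1/6 · 0.063 = 0.0105, 1/6 · 0.096 = 0.016, 1/6 · 0.147 = 0.0245, 1/6 · 0.128 = 0.021333; summing to 0.079167.
The posterior is then P(r = 1 | data) = 0.018947, P(r = 2 | data) = 0.067368, P(r = 3 | data) = 0.13263, P(r = 4 | data) = 0.20211, P(r = 7 | data) = 0.30947, P(r = 8 | data) = 0.26947.
The predictive probability is P(white next | data) = (1/10)(0.018947) + (1/5)(0.067368) + (3/10)(0.13263) + (2/5)(0.20211) + (7/10)(0.30947) + (4/5)(0.26947) = 0.56821.

0.568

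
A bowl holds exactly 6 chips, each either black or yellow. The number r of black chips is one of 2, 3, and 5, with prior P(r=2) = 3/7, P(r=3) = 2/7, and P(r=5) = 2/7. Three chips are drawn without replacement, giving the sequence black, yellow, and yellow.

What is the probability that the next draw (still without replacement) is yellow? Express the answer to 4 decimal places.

Under each hypothesis, the probability of the observed sequence is: P(data | r = 2) = (2/6)(4/5)(3/4) = 1/5; P(data | r = 3) = (3/6)(3/5)(2/4) = 3/20; P(data | r = 5) = (5/6)(1/5)(0/4) = 0.
Multiplying each by its prior: 3/7 · 1/5 = 3/35, 2/7 · 3/20 = 3/70, 2/7 · 0 = 0; with total 9/70.
Normalising, the posterior is P(r = 2 | data) = 2/3, P(r = 3 | data) = 1/3, P(r = 5 | data) = 0.
The predictive probability is P(yellow next | data) = (2/3)(2/3) + (1/3)(1/3) = 5/9.

0.5556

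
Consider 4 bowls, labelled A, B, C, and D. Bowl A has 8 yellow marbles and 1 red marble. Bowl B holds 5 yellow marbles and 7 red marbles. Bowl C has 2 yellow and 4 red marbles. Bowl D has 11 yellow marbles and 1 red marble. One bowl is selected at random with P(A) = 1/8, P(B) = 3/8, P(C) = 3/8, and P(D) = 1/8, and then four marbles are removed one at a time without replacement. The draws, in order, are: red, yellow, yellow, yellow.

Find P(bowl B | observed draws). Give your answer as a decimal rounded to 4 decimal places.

For each hypothesis, P(data | H) works out to: P(data | bowl A) = (1/9)(8/8)(7/7)(6/6) = 0.11111; P(data | bowl B) = (7/12)(5/11)(4/10)(3/9) = 0.035354; P(data | bowl C) = (4/6)(2/5)(1/4)(0/3) = 0; P(data | bowl D) = (1/12)(11/11)(10/10)(9/9) = 0.083333.
Weighting by the prior gives 1/8 · 0.11111 = 0.013889, 3/8 · 0.035354 = 0.013258, 3/8 · 0 = 0, 1/8 · 0.083333 = 0.010417; summing to 0.037563.
By Bayes' rule, P(bowl B | data) = (0.013258) / (0.037563) = 0.35294.

0.3529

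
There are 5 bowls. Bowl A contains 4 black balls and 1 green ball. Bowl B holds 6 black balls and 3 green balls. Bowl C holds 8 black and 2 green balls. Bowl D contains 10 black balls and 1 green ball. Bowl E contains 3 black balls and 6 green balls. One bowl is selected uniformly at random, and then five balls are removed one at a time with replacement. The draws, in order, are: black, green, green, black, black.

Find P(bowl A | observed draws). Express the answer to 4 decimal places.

0.2121

Under each hypothesis, the probability of the observed sequence is: P(data | bowl A) = (4/5)(1/5)(1/5)(4/5)(4/5) = 0.02048; P(data | bowl B) = (6/9)(3/9)(3/9)(6/9)(6/9) = 0.032922; P(data | bowl C) = (8/10)(2/10)(2/10)(8/10)(8/10) = 0.02048; P(data | bowl D) = (10/11)(1/11)(1/11)(10/11)(10/11) = 0.0062092; P(data | bowl E) = (3/9)(6/9)(6/9)(3/9)(3/9) = 0.016461.
Multiplying each by its prior: 1/5 · 0.02048 = 0.004096, 1/5 · 0.032922 = 0.0065844, 1/5 · 0.02048 = 0.004096, 1/5 · 0.0062092 = 0.0012418, 1/5 · 0.016461 = 0.0032922; with total 0.01931.
By Bayes' rule, P(bowl A | data) = (0.004096) / (0.01931) = 0.21211.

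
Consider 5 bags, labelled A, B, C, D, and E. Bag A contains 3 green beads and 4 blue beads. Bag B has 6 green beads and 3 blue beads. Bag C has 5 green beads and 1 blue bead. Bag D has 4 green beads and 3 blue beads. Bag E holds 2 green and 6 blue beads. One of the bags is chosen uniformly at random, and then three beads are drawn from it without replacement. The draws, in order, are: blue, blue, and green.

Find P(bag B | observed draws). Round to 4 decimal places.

For each hypothesis, P(data | H) works out to: P(data | bag A) = (4/7)(3/6)(3/5) = 6/35; P(data | bag B) = (3/9)(2/8)(6/7) = 1/14; P(data | bag C) = (1/6)(0/5) = 0; P(data | bag D) = (3/7)(2/6)(4/5) = 4/35; P(data | bag E) = (6/8)(5/7)(2/6) = 5/28.
Multiplying each by its prior: 1/5 · 6/35 = 6/175, 1/5 · 1/14 = 1/70, 1/5 · 0 = 0, 1/5 · 4/35 = 4/175, 1/5 · 5/28 = 1/28; with total 3/28.
Hence P(bag B | data) = (1/70) / (3/28) = 2/15.

0.1333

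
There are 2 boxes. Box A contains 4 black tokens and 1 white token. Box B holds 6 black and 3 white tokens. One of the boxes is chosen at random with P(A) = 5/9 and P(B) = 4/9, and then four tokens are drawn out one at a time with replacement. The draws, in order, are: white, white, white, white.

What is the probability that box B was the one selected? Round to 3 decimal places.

0.861

The likelihood of the observed sequence under each hypothesis: P(data | box A) = (1/5)(1/5)(1/5)(1/5) = 0.0016; P(data | box B) = (3/9)(3/9)(3/9)(3/9) = 0.012346.
Multiplying each by its prior: 5/9 · 0.0016 = 0.00088889, 4/9 · 0.012346 = 0.005487; these sum to 0.0063759.
By Bayes' rule, P(box B | data) = (0.005487) / (0.0063759) = 0.86059.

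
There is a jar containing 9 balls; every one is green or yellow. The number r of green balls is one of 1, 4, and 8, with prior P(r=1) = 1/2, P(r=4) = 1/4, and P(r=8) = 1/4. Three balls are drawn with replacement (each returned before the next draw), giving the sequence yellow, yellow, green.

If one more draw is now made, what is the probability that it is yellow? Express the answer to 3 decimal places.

The likelihood of the observed sequence under each hypothesis: P(data | r = 1) = (8/9)(8/9)(1/9) = 64/729; P(data | r = 4) = (5/9)(5/9)(4/9) = 100/729; P(data | r = 8) = (1/9)(1/9)(8/9) = 8/729.
The prior-weighted likelihoods are 1/2 · 64/729 = 32/729, 1/4 · 100/729 = 25/729, 1/4 · 8/729 = 2/729; these sum to 59/729.
Normalising, the posterior is P(r = 1 | data) = 32/59, P(r = 4 | data) = 25/59, P(r = 8 | data) = 2/59.
Averaging over the posterior, P(yellow next | data) = (8/9)(32/59) + (5/9)(25/59) + (1/9)(2/59) = 383/531.

0.721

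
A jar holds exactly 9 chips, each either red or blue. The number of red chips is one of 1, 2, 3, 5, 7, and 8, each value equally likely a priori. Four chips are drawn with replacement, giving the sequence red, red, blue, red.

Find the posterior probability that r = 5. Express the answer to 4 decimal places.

0.2599

The likelihood of the observed sequence under each hypothesis: P(data | r = 1) = (1/9)(1/9)(8/9)(1/9) = 0.0012193; P(data | r = 2) = (2/9)(2/9)(7/9)(2/9) = 0.0085353; P(data | r = 3) = (3/9)(3/9)(6/9)(3/9) = 0.024691; P(data | r = 5) = (5/9)(5/9)(4/9)(5/9) = 0.076208; P(data | r = 7) = (7/9)(7/9)(2/9)(7/9) = 0.10456; P(data | r = 8) = (8/9)(8/9)(1/9)(8/9) = 0.078037.
Multiplying each by its prior: 1/6 · 0.0012193 = 0.00020322, 1/6 · 0.0085353 = 0.0014225, 1/6 · 0.024691 = 0.0041152, 1/6 · 0.076208 = 0.012701, 1/6 · 0.10456 = 0.017426, 1/6 · 0.078037 = 0.013006; these sum to 0.048875.
So P(r = 5 | data) = (0.012701) / (0.048875) = 0.25988.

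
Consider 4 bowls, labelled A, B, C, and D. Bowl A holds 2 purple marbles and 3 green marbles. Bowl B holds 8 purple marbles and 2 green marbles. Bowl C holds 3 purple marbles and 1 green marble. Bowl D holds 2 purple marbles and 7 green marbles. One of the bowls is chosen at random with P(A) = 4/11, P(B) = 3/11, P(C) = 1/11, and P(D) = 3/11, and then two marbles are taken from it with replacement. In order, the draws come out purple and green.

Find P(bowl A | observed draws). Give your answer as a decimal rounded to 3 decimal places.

Compute the likelihood of the observed sequence for each case: P(data | bowl A) = (2/5)(3/5) = 0.24; P(data | bowl B) = (8/10)(2/10) = 0.16; P(data | bowl C) = (3/4)(1/4) = 0.1875; P(data | bowl D) = (2/9)(7/9) = 0.17284.
Weighting by the prior gives 4/11 · 0.24 = 0.087273, 3/11 · 0.16 = 0.043636, 1/11 · 0.1875 = 0.017045, 3/11 · 0.17284 = 0.047138; summing to 0.19509.
So P(bowl A | data) = (0.087273) / (0.19509) = 0.44734.

0.447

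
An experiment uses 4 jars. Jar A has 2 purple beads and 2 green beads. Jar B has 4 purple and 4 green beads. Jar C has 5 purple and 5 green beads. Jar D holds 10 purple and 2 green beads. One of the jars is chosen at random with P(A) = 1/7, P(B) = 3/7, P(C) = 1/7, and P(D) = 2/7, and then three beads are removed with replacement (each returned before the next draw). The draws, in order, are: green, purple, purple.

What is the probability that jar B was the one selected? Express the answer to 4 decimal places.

Compute the likelihood of the observed sequence for each case: P(data | jar A) = (2/4)(2/4)(2/4) = 0.125; P(data | jar B) = (4/8)(4/8)(4/8) = 0.125; P(data | jar C) = (5/10)(5/10)(5/10) = 0.125; P(data | jar D) = (2/12)(10/12)(10/12) = 0.11574.
Multiplying each by its prior: 1/7 · 0.125 = 0.017857, 3/7 · 0.125 = 0.053571, 1/7 · 0.125 = 0.017857, 2/7 · 0.11574 = 0.033069; these sum to 0.12235.
So P(jar B | data) = (0.053571) / (0.12235) = 0.43784.

0.4378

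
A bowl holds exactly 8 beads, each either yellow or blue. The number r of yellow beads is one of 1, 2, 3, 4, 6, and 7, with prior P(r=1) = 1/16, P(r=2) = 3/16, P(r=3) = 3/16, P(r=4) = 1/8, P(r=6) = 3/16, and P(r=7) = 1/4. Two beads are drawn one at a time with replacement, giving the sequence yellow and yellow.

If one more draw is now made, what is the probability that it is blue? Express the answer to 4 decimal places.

The likelihood of the observed sequence under each hypothesis: P(data | r = 1) = (1/8)(1/8) = 0.015625; P(data | r = 2) = (2/8)(2/8) = 0.0625; P(data | r = 3) = (3/8)(3/8) = 0.14062; P(data | r = 4) = (4/8)(4/8) = 0.25; P(data | r = 6) = (6/8)(6/8) = 0.5625; P(data | r = 7) = (7/8)(7/8) = 0.76562.
Multiplying each by its prior: 1/16 · 0.015625 = 0.00097656, 3/16 · 0.0625 = 0.011719, 3/16 · 0.14062 = 0.026367, 1/8 · 0.25 = 0.03125, 3/16 · 0.5625 = 0.10547, 1/4 · 0.76562 = 0.19141; these sum to 0.36719.
Dividing through by the total gives posterior P(r = 1 | data) = 0.0026596, P(r = 2 | data) = 0.031915, P(r = 3 | data) = 0.071809, P(r = 4 | data) = 0.085106, P(r = 6 | data) = 0.28723, P(r = 7 | data) = 0.52128.
The predictive probability is P(blue next | data) = (7/8)(0.0026596) + (3/4)(0.031915) + (5/8)(0.071809) + (1/2)(0.085106) + (1/4)(0.28723) + (1/8)(0.52128) = 0.25066.

0.2507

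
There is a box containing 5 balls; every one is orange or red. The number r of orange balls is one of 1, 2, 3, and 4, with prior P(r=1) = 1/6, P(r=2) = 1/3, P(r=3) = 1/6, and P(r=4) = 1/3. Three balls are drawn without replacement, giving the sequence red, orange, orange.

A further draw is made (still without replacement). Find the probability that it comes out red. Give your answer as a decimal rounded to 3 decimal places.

0.375

The likelihood of the observed sequence under each hypothesis: P(data | r = 1) = (4/5)(1/4)(0/3) = 0; P(data | r = 2) = (3/5)(2/4)(1/3) = 1/10; P(data | r = 3) = (2/5)(3/4)(2/3) = 1/5; P(data | r = 4) = (1/5)(4/4)(3/3) = 1/5.
Weighting by the prior gives 1/6 · 0 = 0, 1/3 · 1/10 = 1/30, 1/6 · 1/5 = 1/30, 1/3 · 1/5 = 1/15; summing to 2/15.
Dividing through by the total gives posterior P(r = 1 | data) = 0, P(r = 2 | data) = 1/4, P(r = 3 | data) = 1/4, P(r = 4 | data) = 1/2.
So P(red next | data) = Σ P(red next | H) P(H | data) = (1)(1/4) + (1/2)(1/4) + (0)(1/2) = 3/8.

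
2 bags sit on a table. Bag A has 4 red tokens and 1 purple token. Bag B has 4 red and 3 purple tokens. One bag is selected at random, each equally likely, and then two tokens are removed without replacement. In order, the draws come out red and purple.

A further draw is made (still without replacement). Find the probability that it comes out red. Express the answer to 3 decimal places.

Under each hypothesis, the probability of the observed sequence is: P(data | bag A) = (4/5)(1/4) = 1/5; P(data | bag B) = (4/7)(3/6) = 2/7.
Multiplying each by its prior: 1/2 · 1/5 = 1/10, 1/2 · 2/7 = 1/7; summing to 17/70.
Normalising, the posterior is P(bag A | data) = 7/17, P(bag B | data) = 10/17.
The predictive probability is P(red next | data) = (1)(7/17) + (3/5)(10/17) = 13/17.

0.765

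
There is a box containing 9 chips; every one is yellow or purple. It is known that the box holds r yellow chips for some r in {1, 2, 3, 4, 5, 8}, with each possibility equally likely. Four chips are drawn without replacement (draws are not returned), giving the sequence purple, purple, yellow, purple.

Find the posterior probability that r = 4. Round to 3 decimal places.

For each hypothesis, P(data | H) works out to: P(data | r = 1) = (8/9)(7/8)(1/7)(6/6) = 1/9; P(data | r = 2) = (7/9)(6/8)(2/7)(5/6) = 5/36; P(data | r = 3) = (6/9)(5/8)(3/7)(4/6) = 5/42; P(data | r = 4) = (5/9)(4/8)(4/7)(3/6) = 5/63; P(data | r = 5) = (4/9)(3/8)(5/7)(2/6) = 5/126; P(data | r = 8) = (1/9)(0/8) = 0.
Weighting by the prior gives 1/6 · 1/9 = 1/54, 1/6 · 5/36 = 5/216, 1/6 · 5/42 = 5/252, 1/6 · 5/63 = 5/378, 1/6 · 5/126 = 5/756, 1/6 · 0 = 0; these sum to 41/504.
So P(r = 4 | data) = (5/378) / (41/504) = 20/123.

0.163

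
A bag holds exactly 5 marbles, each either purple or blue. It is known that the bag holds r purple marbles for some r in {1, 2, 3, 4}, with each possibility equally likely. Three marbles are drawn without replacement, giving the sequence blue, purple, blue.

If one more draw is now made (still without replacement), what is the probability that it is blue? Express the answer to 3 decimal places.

Under each hypothesis, the probability of the observed sequence is: P(data | r = 1) = (4/5)(1/4)(3/3) = 1/5; P(data | r = 2) = (3/5)(2/4)(2/3) = 1/5; P(data | r = 3) = (2/5)(3/4)(1/3) = 1/10; P(data | r = 4) = (1/5)(4/4)(0/3) = 0.
Multiplying each by its prior: 1/4 · 1/5 = 1/20, 1/4 · 1/5 = 1/20, 1/4 · 1/10 = 1/40, 1/4 · 0 = 0; summing to 1/8.
Dividing through by the total gives posterior P(r = 1 | data) = 2/5, P(r = 2 | data) = 2/5, P(r = 3 | data) = 1/5, P(r = 4 | data) = 0.
So P(blue next | data) = Σ P(blue next | H) P(H | data) = (1)(2/5) + (1/2)(2/5) + (0)(1/5) = 3/5.

0.600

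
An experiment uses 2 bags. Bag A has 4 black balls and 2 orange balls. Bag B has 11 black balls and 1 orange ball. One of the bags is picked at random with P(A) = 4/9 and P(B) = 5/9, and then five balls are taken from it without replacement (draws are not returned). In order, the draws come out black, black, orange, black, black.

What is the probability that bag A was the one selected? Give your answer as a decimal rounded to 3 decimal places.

0.390

Under each hypothesis, the probability of the observed sequence is: P(data | bag A) = (4/6)(3/5)(2/4)(2/3)(1/2) = 1/15; P(data | bag B) = (11/12)(10/11)(1/10)(9/9)(8/8) = 1/12.
Weighting by the prior gives 4/9 · 1/15 = 4/135, 5/9 · 1/12 = 5/108; summing to 41/540.
Therefore the posterior P(bag A | data) = (4/135) / (41/540) = 16/41.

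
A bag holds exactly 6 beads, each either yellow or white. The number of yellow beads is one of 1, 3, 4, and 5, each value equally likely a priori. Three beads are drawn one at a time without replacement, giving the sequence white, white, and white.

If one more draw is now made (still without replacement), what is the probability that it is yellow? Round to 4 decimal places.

Under each hypothesis, the probability of the observed sequence is: P(data | r = 1) = (5/6)(4/5)(3/4) = 1/2; P(data | r = 3) = (3/6)(2/5)(1/4) = 1/20; P(data | r = 4) = (2/6)(1/5)(0/4) = 0; P(data | r = 5) = (1/6)(0/5) = 0.
Weighting by the prior gives 1/4 · 1/2 = 1/8, 1/4 · 1/20 = 1/80, 1/4 · 0 = 0, 1/4 · 0 = 0; these sum to 11/80.
The posterior is then P(r = 1 | data) = 10/11, P(r = 3 | data) = 1/11, P(r = 4 | data) = 0, P(r = 5 | data) = 0.
So P(yellow next | data) = Σ P(yellow next | H) P(H | data) = (1/3)(10/11) + (1)(1/11) = 13/33.

0.3939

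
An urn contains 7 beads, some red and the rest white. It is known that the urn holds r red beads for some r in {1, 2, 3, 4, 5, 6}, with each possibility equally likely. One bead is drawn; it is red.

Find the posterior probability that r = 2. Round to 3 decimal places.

0.095

For each hypothesis, P(data | H) works out to: P(data | r = 1) = (1/7) = 1/7; P(data | r = 2) = (2/7) = 2/7; P(data | r = 3) = (3/7) = 3/7; P(data | r = 4) = (4/7) = 4/7; P(data | r = 5) = (5/7) = 5/7; P(data | r = 6) = (6/7) = 6/7.
Multiplying each by its prior: 1/6 · 1/7 = 1/42, 1/6 · 2/7 = 1/21, 1/6 · 3/7 = 1/14, 1/6 · 4/7 = 2/21, 1/6 · 5/7 = 5/42, 1/6 · 6/7 = 1/7; with total 1/2.
By Bayes' rule, P(r = 2 | data) = (1/21) / (1/2) = 2/21.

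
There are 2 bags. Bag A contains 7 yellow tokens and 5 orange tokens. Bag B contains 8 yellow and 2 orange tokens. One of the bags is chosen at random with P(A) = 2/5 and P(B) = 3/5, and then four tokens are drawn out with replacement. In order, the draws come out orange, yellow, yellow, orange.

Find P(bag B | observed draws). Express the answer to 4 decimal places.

Under each hypothesis, the probability of the observed sequence is: P(data | bag A) = (5/12)(7/12)(7/12)(5/12) = 0.059076; P(data | bag B) = (2/10)(8/10)(8/10)(2/10) = 0.0256.
Weighting by the prior gives 2/5 · 0.059076 = 0.02363, 3/5 · 0.0256 = 0.01536; summing to 0.03899.
Hence P(bag B | data) = (0.01536) / (0.03899) = 0.39394.

0.3939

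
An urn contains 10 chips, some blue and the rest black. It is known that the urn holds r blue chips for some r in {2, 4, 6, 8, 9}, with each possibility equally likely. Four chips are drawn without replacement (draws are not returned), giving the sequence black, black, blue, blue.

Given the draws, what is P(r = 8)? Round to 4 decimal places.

0.1186

Compute the likelihood of the observed sequence for each case: P(data | r = 2) = (8/10)(7/9)(2/8)(1/7) = 0.022222; P(data | r = 4) = (6/10)(5/9)(4/8)(3/7) = 0.071429; P(data | r = 6) = (4/10)(3/9)(6/8)(5/7) = 0.071429; P(data | r = 8) = (2/10)(1/9)(8/8)(7/7) = 0.022222; P(data | r = 9) = (1/10)(0/9) = 0.
The prior-weighted likelihoods are 1/5 · 0.022222 = 0.0044444, 1/5 · 0.071429 = 0.014286, 1/5 · 0.071429 = 0.014286, 1/5 · 0.022222 = 0.0044444, 1/5 · 0 = 0; these sum to 0.03746.
Therefore the posterior P(r = 8 | data) = (0.0044444) / (0.03746) = 0.11864.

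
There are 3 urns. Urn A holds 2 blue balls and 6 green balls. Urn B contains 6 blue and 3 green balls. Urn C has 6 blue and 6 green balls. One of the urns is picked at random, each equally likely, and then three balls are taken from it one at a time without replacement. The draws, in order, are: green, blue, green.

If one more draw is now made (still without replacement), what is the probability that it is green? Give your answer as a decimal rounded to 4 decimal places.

For each hypothesis, P(data | H) works out to: P(data | urn A) = (6/8)(2/7)(5/6) = 5/28; P(data | urn B) = (3/9)(6/8)(2/7) = 1/14; P(data | urn C) = (6/12)(6/11)(5/10) = 3/22.
The prior-weighted likelihoods are 1/3 · 5/28 = 5/84, 1/3 · 1/14 = 1/42, 1/3 · 3/22 = 1/22; with total 17/132.
The posterior is then P(urn A | data) = 55/119, P(urn B | data) = 22/119, P(urn C | data) = 6/17.
The predictive probability is P(green next | data) = (4/5)(55/119) + (1/6)(22/119) + (4/9)(6/17) = 199/357.

0.5574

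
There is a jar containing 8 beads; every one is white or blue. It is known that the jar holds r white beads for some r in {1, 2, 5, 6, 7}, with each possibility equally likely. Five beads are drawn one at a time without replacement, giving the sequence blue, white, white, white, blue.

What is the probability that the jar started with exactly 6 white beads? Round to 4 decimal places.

Under each hypothesis, the probability of the observed sequence is: P(data | r = 1) = (7/8)(1/7)(0/6) = 0; P(data | r = 2) = (6/8)(2/7)(1/6)(0/5) = 0; P(data | r = 5) = (3/8)(5/7)(4/6)(3/5)(2/4) = 3/56; P(data | r = 6) = (2/8)(6/7)(5/6)(4/5)(1/4) = 1/28; P(data | r = 7) = (1/8)(7/7)(6/6)(5/5)(0/4) = 0.
The prior-weighted likelihoods are 1/5 · 0 = 0, 1/5 · 0 = 0, 1/5 · 3/56 = 3/280, 1/5 · 1/28 = 1/140, 1/5 · 0 = 0; summing to 1/56.
So P(r = 6 | data) = (1/140) / (1/56) = 2/5.

0.4000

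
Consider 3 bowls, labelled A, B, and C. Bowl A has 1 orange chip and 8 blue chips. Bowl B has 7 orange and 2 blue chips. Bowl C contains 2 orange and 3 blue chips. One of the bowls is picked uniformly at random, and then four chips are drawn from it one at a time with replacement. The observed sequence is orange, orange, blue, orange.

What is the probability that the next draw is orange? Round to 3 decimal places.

0.672

Compute the likelihood of the observed sequence for each case: P(data | bowl A) = (1/9)(1/9)(8/9)(1/9) = 0.0012193; P(data | bowl B) = (7/9)(7/9)(2/9)(7/9) = 0.10456; P(data | bowl C) = (2/5)(2/5)(3/5)(2/5) = 0.0384.
Multiplying each by its prior: 1/3 · 0.0012193 = 0.00040644, 1/3 · 0.10456 = 0.034852, 1/3 · 0.0384 = 0.0128; summing to 0.048059.
Normalising, the posterior is P(bowl A | data) = 0.0084572, P(bowl B | data) = 0.7252, P(bowl C | data) = 0.26634.
The predictive probability is P(orange next | data) = (1/9)(0.0084572) + (7/9)(0.7252) + (2/5)(0.26634) = 0.67152.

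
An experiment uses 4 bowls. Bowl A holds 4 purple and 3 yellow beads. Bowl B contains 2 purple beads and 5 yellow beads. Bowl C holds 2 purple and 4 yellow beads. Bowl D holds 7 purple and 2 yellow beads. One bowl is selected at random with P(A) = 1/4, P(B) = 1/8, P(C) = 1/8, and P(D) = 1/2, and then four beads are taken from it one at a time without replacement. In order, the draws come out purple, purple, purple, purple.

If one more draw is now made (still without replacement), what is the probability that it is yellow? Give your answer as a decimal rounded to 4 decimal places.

0.4293

The likelihood of the observed sequence under each hypothesis: P(data | bowl A) = (4/7)(3/6)(2/5)(1/4) = 1/35; P(data | bowl B) = (2/7)(1/6)(0/5) = 0; P(data | bowl C) = (2/6)(1/5)(0/4) = 0; P(data | bowl D) = (7/9)(6/8)(5/7)(4/6) = 5/18.
Weighting by the prior gives 1/4 · 1/35 = 1/140, 1/8 · 0 = 0, 1/8 · 0 = 0, 1/2 · 5/18 = 5/36; with total 46/315.
The posterior is then P(bowl A | data) = 9/184, P(bowl B | data) = 0, P(bowl C | data) = 0, P(bowl D | data) = 175/184.
So P(yellow next | data) = Σ P(yellow next | H) P(H | data) = (1)(9/184) + (2/5)(175/184) = 79/184.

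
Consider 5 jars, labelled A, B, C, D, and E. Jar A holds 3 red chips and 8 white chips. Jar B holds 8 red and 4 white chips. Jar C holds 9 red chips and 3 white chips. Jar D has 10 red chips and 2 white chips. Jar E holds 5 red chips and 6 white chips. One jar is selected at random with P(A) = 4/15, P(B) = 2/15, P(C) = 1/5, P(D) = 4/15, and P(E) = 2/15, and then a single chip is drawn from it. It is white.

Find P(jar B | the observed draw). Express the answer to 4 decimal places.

0.1096

The likelihood of this draw under each hypothesis: P(data | jar A) = (8/11) = 8/11; P(data | jar B) = (4/12) = 1/3; P(data | jar C) = (3/12) = 1/4; P(data | jar D) = (2/12) = 1/6; P(data | jar E) = (6/11) = 6/11.
The prior-weighted likelihoods are 4/15 · 8/11 = 32/165, 2/15 · 1/3 = 2/45, 1/5 · 1/4 = 1/20, 4/15 · 1/6 = 2/45, 2/15 · 6/11 = 4/55; these sum to 73/180.
By Bayes' rule, P(jar B | data) = (2/45) / (73/180) = 8/73.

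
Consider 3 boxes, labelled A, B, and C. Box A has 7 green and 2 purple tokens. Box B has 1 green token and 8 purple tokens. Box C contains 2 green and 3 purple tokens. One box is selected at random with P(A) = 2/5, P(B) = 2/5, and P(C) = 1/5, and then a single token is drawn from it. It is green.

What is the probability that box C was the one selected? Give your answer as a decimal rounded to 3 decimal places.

For each hypothesis, P(data | H) works out to: P(data | box A) = (7/9) = 7/9; P(data | box B) = (1/9) = 1/9; P(data | box C) = (2/5) = 2/5.
Multiplying each by its prior: 2/5 · 7/9 = 14/45, 2/5 · 1/9 = 2/45, 1/5 · 2/5 = 2/25; with total 98/225.
Therefore the posterior P(box C | data) = (2/25) / (98/225) = 9/49.

0.184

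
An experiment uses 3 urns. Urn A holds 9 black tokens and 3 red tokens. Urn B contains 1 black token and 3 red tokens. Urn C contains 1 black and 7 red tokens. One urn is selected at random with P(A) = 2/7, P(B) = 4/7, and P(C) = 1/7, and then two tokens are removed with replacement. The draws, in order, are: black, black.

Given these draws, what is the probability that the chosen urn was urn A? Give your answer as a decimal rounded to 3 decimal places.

0.809

For each hypothesis, P(data | H) works out to: P(data | urn A) = (9/12)(9/12) = 9/16; P(data | urn B) = (1/4)(1/4) = 1/16; P(data | urn C) = (1/8)(1/8) = 1/64.
Multiplying each by its prior: 2/7 · 9/16 = 9/56, 4/7 · 1/16 = 1/28, 1/7 · 1/64 = 1/448; with total 89/448.
Therefore the posterior P(urn A | data) = (9/56) / (89/448) = 72/89.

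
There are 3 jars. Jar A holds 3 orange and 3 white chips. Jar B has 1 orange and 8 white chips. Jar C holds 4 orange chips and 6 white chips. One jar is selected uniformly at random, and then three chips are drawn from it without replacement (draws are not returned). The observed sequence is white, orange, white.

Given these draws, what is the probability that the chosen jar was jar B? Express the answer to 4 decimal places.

For each hypothesis, P(data | H) works out to: P(data | jar A) = (3/6)(3/5)(2/4) = 3/20; P(data | jar B) = (8/9)(1/8)(7/7) = 1/9; P(data | jar C) = (6/10)(4/9)(5/8) = 1/6.
The prior-weighted likelihoods are 1/3 · 3/20 = 1/20, 1/3 · 1/9 = 1/27, 1/3 · 1/6 = 1/18; these sum to 77/540.
Therefore the posterior P(jar B | data) = (1/27) / (77/540) = 20/77.

0.2597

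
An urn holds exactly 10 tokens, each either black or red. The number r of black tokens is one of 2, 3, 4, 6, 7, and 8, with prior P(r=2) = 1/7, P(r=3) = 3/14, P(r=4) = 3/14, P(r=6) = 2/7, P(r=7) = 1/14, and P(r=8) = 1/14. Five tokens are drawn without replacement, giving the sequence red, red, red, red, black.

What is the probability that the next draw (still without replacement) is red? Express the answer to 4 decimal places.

For each hypothesis, P(data | H) works out to: P(data | r = 2) = (8/10)(7/9)(6/8)(5/7)(2/6) = 0.11111; P(data | r = 3) = (7/10)(6/9)(5/8)(4/7)(3/6) = 0.083333; P(data | r = 4) = (6/10)(5/9)(4/8)(3/7)(4/6) = 0.047619; P(data | r = 6) = (4/10)(3/9)(2/8)(1/7)(6/6) = 0.0047619; P(data | r = 7) = (3/10)(2/9)(1/8)(0/7) = 0; P(data | r = 8) = (2/10)(1/9)(0/8) = 0.
The prior-weighted likelihoods are 1/7 · 0.11111 = 0.015873, 3/14 · 0.083333 = 0.017857, 3/14 · 0.047619 = 0.010204, 2/7 · 0.0047619 = 0.0013605, 1/14 · 0 = 0, 1/14 · 0 = 0; with total 0.045295.
Dividing through by the total gives posterior P(r = 2 | data) = 0.35044, P(r = 3 | data) = 0.39424, P(r = 4 | data) = 0.22528, P(r = 6 | data) = 0.030038, P(r = 7 | data) = 0, P(r = 8 | data) = 0.
The predictive probability is P(red next | data) = (4/5)(0.35044) + (3/5)(0.39424) + (2/5)(0.22528) + (0)(0.030038) = 0.60701.

0.6070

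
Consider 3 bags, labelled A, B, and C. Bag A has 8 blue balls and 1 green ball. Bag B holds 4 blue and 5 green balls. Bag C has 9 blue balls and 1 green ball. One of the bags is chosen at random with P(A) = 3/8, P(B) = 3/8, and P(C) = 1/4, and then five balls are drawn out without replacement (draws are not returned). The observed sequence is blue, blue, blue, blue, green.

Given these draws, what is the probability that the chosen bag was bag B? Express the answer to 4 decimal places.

Under each hypothesis, the probability of the observed sequence is: P(data | bag A) = (8/9)(7/8)(6/7)(5/6)(1/5) = 1/9; P(data | bag B) = (4/9)(3/8)(2/7)(1/6)(5/5) = 1/126; P(data | bag C) = (9/10)(8/9)(7/8)(6/7)(1/6) = 1/10.
Multiplying each by its prior: 3/8 · 1/9 = 1/24, 3/8 · 1/126 = 1/336, 1/4 · 1/10 = 1/40; with total 39/560.
So P(bag B | data) = (1/336) / (39/560) = 5/117.

0.0427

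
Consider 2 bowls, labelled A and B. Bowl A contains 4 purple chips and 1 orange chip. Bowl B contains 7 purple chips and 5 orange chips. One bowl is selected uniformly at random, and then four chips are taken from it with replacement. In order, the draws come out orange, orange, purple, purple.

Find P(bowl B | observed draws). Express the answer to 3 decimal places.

0.698

For each hypothesis, P(data | H) works out to: P(data | bowl A) = (1/5)(1/5)(4/5)(4/5) = 0.0256; P(data | bowl B) = (5/12)(5/12)(7/12)(7/12) = 0.059076.
The prior-weighted likelihoods are 1/2 · 0.0256 = 0.0128, 1/2 · 0.059076 = 0.029538; summing to 0.042338.
By Bayes' rule, P(bowl B | data) = (0.029538) / (0.042338) = 0.69767.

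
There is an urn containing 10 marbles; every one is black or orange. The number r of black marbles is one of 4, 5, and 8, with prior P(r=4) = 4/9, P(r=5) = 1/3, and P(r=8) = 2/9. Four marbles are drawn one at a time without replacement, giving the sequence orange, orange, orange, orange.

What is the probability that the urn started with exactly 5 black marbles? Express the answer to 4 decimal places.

0.2000

Under each hypothesis, the probability of the observed sequence is: P(data | r = 4) = (6/10)(5/9)(4/8)(3/7) = 1/14; P(data | r = 5) = (5/10)(4/9)(3/8)(2/7) = 1/42; P(data | r = 8) = (2/10)(1/9)(0/8) = 0.
Weighting by the prior gives 4/9 · 1/14 = 2/63, 1/3 · 1/42 = 1/126, 2/9 · 0 = 0; summing to 5/126.
By Bayes' rule, P(r = 5 | data) = (1/126) / (5/126) = 1/5.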